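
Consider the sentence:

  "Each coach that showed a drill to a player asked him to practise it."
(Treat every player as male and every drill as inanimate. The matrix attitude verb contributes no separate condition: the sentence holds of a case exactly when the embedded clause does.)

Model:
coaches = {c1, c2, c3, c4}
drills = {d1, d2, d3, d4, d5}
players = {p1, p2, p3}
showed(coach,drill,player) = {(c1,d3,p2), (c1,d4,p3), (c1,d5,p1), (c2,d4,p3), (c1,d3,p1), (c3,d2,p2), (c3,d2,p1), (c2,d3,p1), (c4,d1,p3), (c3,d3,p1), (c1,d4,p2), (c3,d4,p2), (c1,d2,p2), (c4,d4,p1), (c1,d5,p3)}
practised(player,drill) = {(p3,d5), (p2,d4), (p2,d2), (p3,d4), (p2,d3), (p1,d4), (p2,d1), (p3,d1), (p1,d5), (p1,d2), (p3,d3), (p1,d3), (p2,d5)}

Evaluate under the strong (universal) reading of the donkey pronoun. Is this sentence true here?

"him" takes "a player" as antecedent and "it" takes "a drill"; both are donkey pronouns co-varying with the restrictor.
Strong reading: for every (c,d,p) with showed(c,d,p), practised(p,d).
Restrictor triples: (c1,d2,p2)→practised(p2,d2) ✓  (c1,d3,p1)→practised(p1,d3) ✓  (c1,d3,p2)→practised(p2,d3) ✓  (c1,d4,p2)→practised(p2,d4) ✓  (c1,d4,p3)→practised(p3,d4) ✓  (c1,d5,p1)→practised(p1,d5) ✓  (c1,d5,p3)→practised(p3,d5) ✓  (c2,d3,p1)→practised(p1,d3) ✓  (c2,d4,p3)→practised(p3,d4) ✓  (c3,d2,p1)→practised(p1,d2) ✓  (c3,d2,p2)→practised(p2,d2) ✓  (c3,d3,p1)→practised(p1,d3) ✓  (c3,d4,p2)→practised(p2,d4) ✓  (c4,d1,p3)→practised(p3,d1) ✓  (c4,d4,p1)→practised(p1,d4) ✓
Every restrictor triple satisfies the scope.

True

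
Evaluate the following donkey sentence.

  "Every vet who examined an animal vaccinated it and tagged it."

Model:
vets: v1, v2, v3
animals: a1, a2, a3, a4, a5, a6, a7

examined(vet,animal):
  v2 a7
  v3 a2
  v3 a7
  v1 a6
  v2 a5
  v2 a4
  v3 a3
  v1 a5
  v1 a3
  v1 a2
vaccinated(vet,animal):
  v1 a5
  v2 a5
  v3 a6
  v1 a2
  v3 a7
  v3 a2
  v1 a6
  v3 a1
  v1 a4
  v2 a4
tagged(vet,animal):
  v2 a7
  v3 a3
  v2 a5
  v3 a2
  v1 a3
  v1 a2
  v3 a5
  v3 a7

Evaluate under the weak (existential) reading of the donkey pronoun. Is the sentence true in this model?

"it" takes "an animal" as antecedent — a donkey pronoun bound across the clause boundary.
Weak reading: every vet v with some examined-animal has at least one examined-animal a such that vaccinated(v,a) ∧ tagged(v,a).
Per vet: v1:✓  v2:✓  v3:✓
Every vet in the restrictor has a witness.

True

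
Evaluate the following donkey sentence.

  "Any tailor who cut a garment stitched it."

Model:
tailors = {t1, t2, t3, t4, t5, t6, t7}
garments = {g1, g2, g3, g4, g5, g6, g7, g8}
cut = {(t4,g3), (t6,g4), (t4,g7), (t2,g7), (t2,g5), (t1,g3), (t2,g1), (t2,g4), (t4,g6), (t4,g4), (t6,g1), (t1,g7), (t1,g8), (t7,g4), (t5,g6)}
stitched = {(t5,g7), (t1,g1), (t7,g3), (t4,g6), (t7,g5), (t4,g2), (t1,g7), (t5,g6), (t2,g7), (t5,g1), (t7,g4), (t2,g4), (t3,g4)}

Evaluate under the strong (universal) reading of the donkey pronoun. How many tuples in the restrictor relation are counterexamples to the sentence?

"it" takes "a garment" as antecedent — a donkey pronoun bound across the clause boundary.
Strong reading: for every (t,g) with cut(t,g), stitched(t,g).
Restrictor pairs: (t1,g3) ✗  (t1,g7) ✓  (t1,g8) ✗  (t2,g1) ✗  (t2,g4) ✓  (t2,g5) ✗  (t2,g7) ✓  (t4,g3) ✗  (t4,g4) ✗  (t4,g6) ✓  (t4,g7) ✗  (t5,g6) ✓  (t6,g1) ✗  (t6,g4) ✗  (t7,g4) ✓
Counterexamples (restrictor pairs failing the scope): 9.

9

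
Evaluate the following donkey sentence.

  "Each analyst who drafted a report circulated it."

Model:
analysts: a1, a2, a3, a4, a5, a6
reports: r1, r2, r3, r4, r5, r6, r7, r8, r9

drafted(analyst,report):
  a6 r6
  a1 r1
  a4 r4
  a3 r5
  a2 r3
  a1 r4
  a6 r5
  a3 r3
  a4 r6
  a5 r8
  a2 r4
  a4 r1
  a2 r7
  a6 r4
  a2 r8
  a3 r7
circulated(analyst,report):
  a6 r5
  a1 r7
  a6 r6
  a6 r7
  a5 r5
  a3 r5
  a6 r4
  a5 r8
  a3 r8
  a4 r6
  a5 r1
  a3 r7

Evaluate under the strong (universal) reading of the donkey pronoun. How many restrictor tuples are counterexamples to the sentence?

9

"it" takes "a report" as antecedent — a donkey pronoun bound across the clause boundary.
Strong reading: for every (a,r) with drafted(a,r), circulated(a,r).
Restrictor pairs: (a1,r1) ✗  (a1,r4) ✗  (a2,r3) ✗  (a2,r4) ✗  (a2,r7) ✗  (a2,r8) ✗  (a3,r3) ✗  (a3,r5) ✓  (a3,r7) ✓  (a4,r1) ✗  (a4,r4) ✗  (a4,r6) ✓  (a5,r8) ✓  (a6,r4) ✓  (a6,r5) ✓  (a6,r6) ✓
Counterexamples (restrictor pairs failing the scope): 9.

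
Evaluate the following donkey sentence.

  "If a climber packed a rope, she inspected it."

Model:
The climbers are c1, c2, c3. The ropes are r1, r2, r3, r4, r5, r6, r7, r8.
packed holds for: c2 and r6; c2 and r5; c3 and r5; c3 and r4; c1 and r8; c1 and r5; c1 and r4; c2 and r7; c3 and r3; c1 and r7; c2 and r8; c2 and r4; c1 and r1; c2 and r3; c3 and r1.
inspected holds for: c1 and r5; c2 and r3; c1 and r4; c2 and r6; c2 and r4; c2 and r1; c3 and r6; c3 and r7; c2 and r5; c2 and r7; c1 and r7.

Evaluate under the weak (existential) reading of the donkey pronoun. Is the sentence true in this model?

False

"it" takes "a rope" as antecedent — a donkey pronoun bound across the clause boundary.
Weak reading: every climber c with some packed-rope has at least one packed-rope r such that inspected(c,r).
Per climber: c1:✓  c2:✓  c3:✗
c3 has no witness among its packed-ropes.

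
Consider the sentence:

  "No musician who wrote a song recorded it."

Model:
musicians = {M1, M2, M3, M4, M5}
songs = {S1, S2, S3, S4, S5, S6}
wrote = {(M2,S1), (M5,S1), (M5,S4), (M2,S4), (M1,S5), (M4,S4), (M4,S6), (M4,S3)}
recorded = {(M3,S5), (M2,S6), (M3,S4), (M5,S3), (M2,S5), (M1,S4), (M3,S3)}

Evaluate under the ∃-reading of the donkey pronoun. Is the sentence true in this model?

True

"it" takes "a song" as antecedent — a donkey pronoun bound across the clause boundary.
Truth condition: for no (m,s) with wrote(m,s) does recorded(m,s) hold.
Restrictor pairs — does the scope hold? (M1,S5):fails  (M2,S1):fails  (M2,S4):fails  (M4,S3):fails  (M4,S4):fails  (M4,S6):fails  (M5,S1):fails  (M5,S4):fails
Scope holds for no restrictor pair, so the sentence is true.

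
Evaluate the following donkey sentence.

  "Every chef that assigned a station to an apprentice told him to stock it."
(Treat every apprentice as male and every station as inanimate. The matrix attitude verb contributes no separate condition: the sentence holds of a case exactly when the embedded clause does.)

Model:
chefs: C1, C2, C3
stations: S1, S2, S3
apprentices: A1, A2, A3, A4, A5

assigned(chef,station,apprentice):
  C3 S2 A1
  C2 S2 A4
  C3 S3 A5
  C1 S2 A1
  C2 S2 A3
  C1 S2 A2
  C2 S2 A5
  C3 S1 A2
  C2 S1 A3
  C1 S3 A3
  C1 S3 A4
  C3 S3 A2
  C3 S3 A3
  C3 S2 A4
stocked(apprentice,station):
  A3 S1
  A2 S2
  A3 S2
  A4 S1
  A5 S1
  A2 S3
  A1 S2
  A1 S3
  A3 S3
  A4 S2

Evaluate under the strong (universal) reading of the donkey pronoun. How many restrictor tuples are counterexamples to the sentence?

"him" takes "an apprentice" as antecedent and "it" takes "a station"; both are donkey pronouns co-varying with the restrictor.
Strong reading: for every (c,s,a) with assigned(c,s,a), stocked(a,s).
Restrictor triples: (C1,S2,A1)→stocked(A1,S2) ✓  (C1,S2,A2)→stocked(A2,S2) ✓  (C1,S3,A3)→stocked(A3,S3) ✓  (C1,S3,A4)→stocked(A4,S3) ✗  (C2,S1,A3)→stocked(A3,S1) ✓  (C2,S2,A3)→stocked(A3,S2) ✓  (C2,S2,A4)→stocked(A4,S2) ✓  (C2,S2,A5)→stocked(A5,S2) ✗  (C3,S1,A2)→stocked(A2,S1) ✗  (C3,S2,A1)→stocked(A1,S2) ✓  (C3,S2,A4)→stocked(A4,S2) ✓  (C3,S3,A2)→stocked(A2,S3) ✓  (C3,S3,A3)→stocked(A3,S3) ✓  (C3,S3,A5)→stocked(A5,S3) ✗
Counterexamples (restrictor triples failing the scope): 4.

4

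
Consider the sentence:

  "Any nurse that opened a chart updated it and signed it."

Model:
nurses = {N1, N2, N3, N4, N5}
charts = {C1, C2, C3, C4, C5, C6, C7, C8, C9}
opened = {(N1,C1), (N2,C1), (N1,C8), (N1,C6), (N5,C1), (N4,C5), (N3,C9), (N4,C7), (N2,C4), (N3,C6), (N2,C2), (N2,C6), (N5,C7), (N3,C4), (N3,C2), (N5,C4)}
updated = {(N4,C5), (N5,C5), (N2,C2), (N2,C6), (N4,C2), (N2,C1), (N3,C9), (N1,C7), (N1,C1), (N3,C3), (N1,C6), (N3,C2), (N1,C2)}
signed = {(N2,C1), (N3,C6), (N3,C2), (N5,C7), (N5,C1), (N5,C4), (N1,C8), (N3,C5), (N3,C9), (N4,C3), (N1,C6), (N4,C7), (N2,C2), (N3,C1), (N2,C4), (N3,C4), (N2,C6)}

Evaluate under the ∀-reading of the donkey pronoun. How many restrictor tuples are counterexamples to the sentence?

10

"it" takes "a chart" as antecedent — a donkey pronoun bound across the clause boundary.
Strong reading: for every (n,c) with opened(n,c), updated(n,c) ∧ signed(n,c).
Restrictor pairs: (N1,C1) ✗  (N1,C6) ✓  (N1,C8) ✗  (N2,C1) ✓  (N2,C2) ✓  (N2,C4) ✗  (N2,C6) ✓  (N3,C2) ✓  (N3,C4) ✗  (N3,C6) ✗  (N3,C9) ✓  (N4,C5) ✗  (N4,C7) ✗  (N5,C1) ✗  (N5,C4) ✗  (N5,C7) ✗
Counterexamples (restrictor pairs failing the scope): 10.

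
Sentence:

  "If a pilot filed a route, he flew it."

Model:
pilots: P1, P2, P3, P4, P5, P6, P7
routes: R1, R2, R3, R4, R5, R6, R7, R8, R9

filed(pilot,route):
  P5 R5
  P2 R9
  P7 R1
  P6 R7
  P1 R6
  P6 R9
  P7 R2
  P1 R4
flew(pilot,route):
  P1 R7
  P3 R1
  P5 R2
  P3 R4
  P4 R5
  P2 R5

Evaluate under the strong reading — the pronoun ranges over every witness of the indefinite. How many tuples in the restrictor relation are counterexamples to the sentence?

8

"it" takes "a route" as antecedent — a donkey pronoun bound across the clause boundary.
Strong reading: for every (p,r) with filed(p,r), flew(p,r).
Restrictor pairs: (P1,R4) ✗  (P1,R6) ✗  (P2,R9) ✗  (P5,R5) ✗  (P6,R7) ✗  (P6,R9) ✗  (P7,R1) ✗  (P7,R2) ✗
Counterexamples (restrictor pairs failing the scope): 8.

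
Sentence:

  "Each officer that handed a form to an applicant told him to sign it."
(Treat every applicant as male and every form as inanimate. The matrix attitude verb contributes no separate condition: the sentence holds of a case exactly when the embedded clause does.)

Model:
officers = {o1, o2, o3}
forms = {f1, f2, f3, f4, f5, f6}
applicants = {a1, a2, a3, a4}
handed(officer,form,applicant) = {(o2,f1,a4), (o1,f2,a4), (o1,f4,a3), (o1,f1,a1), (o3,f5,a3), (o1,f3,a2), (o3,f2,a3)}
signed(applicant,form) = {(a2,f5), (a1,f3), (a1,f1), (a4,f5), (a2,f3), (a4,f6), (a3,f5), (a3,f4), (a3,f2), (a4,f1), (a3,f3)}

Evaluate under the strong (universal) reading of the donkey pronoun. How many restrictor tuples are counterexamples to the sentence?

"him" takes "an applicant" as antecedent and "it" takes "a form"; both are donkey pronouns co-varying with the restrictor.
Strong reading: for every (o,f,a) with handed(o,f,a), signed(a,f).
Restrictor triples: (o1,f1,a1)→signed(a1,f1) ✓  (o1,f2,a4)→signed(a4,f2) ✗  (o1,f3,a2)→signed(a2,f3) ✓  (o1,f4,a3)→signed(a3,f4) ✓  (o2,f1,a4)→signed(a4,f1) ✓  (o3,f2,a3)→signed(a3,f2) ✓  (o3,f5,a3)→signed(a3,f5) ✓
Counterexamples (restrictor triples failing the scope): 1.

1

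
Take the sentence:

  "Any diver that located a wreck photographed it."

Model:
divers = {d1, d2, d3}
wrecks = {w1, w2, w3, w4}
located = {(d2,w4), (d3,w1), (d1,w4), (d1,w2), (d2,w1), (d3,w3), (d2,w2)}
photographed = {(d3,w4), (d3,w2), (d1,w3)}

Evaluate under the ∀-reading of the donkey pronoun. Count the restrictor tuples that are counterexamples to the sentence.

"it" takes "a wreck" as antecedent — a donkey pronoun bound across the clause boundary.
Strong reading: for every (d,w) with located(d,w), photographed(d,w).
Restrictor pairs: (d1,w2) ✗  (d1,w4) ✗  (d2,w1) ✗  (d2,w2) ✗  (d2,w4) ✗  (d3,w1) ✗  (d3,w3) ✗
Counterexamples (restrictor pairs failing the scope): 7.

7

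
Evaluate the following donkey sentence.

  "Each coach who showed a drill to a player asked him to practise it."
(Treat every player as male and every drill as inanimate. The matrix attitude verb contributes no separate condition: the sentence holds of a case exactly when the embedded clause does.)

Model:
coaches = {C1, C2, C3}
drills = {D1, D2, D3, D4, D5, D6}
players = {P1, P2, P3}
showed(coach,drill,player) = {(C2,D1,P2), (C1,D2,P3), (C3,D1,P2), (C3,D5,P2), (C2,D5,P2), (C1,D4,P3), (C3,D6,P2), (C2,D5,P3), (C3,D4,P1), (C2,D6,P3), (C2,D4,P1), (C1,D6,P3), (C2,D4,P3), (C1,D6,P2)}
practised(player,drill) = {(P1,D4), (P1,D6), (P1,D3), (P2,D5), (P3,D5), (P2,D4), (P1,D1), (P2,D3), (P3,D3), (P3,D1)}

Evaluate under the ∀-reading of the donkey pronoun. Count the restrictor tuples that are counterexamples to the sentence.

"him" takes "a player" as antecedent and "it" takes "a drill"; both are donkey pronouns co-varying with the restrictor.
Strong reading: for every (c,d,p) with showed(c,d,p), practised(p,d).
Restrictor triples: (C1,D2,P3)→practised(P3,D2) ✗  (C1,D4,P3)→practised(P3,D4) ✗  (C1,D6,P2)→practised(P2,D6) ✗  (C1,D6,P3)→practised(P3,D6) ✗  (C2,D1,P2)→practised(P2,D1) ✗  (C2,D4,P1)→practised(P1,D4) ✓  (C2,D4,P3)→practised(P3,D4) ✗  (C2,D5,P2)→practised(P2,D5) ✓  (C2,D5,P3)→practised(P3,D5) ✓  (C2,D6,P3)→practised(P3,D6) ✗  (C3,D1,P2)→practised(P2,D1) ✗  (C3,D4,P1)→practised(P1,D4) ✓  (C3,D5,P2)→practised(P2,D5) ✓  (C3,D6,P2)→practised(P2,D6) ✗
Counterexamples (restrictor triples failing the scope): 9.

9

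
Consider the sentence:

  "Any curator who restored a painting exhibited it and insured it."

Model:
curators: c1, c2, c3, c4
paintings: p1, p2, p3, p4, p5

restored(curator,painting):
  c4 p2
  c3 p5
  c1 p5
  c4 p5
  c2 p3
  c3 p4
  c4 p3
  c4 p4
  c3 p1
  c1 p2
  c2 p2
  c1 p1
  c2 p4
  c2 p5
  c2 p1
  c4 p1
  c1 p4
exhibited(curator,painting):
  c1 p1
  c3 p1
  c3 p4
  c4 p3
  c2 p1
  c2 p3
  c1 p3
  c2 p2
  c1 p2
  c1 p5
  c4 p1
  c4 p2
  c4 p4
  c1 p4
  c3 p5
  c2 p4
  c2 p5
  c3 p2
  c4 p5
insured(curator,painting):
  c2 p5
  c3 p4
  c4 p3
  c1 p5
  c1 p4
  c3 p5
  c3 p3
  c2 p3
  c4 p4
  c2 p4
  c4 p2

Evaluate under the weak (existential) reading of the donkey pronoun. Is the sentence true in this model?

"it" takes "a painting" as antecedent — a donkey pronoun bound across the clause boundary.
Weak reading: every curator c with some restored-painting has at least one restored-painting p such that exhibited(c,p) ∧ insured(c,p).
Per curator: c1:✓  c2:✓  c3:✓  c4:✓
Every curator in the restrictor has a witness.

True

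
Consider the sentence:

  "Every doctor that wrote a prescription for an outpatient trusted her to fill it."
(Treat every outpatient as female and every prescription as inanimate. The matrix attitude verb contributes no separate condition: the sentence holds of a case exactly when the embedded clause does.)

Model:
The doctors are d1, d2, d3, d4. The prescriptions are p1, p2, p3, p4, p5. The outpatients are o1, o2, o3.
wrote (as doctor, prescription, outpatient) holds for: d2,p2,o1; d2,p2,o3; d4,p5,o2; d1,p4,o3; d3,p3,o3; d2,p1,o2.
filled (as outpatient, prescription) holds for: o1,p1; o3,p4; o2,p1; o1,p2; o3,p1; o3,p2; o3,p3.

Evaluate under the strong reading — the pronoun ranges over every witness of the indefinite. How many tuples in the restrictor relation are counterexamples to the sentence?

"her" takes "an outpatient" as antecedent and "it" takes "a prescription"; both are donkey pronouns co-varying with the restrictor.
Strong reading: for every (d,p,o) with wrote(d,p,o), filled(o,p).
Restrictor triples: (d1,p4,o3)→filled(o3,p4) ✓  (d2,p1,o2)→filled(o2,p1) ✓  (d2,p2,o1)→filled(o1,p2) ✓  (d2,p2,o3)→filled(o3,p2) ✓  (d3,p3,o3)→filled(o3,p3) ✓  (d4,p5,o2)→filled(o2,p5) ✗
Counterexamples (restrictor triples failing the scope): 1.

1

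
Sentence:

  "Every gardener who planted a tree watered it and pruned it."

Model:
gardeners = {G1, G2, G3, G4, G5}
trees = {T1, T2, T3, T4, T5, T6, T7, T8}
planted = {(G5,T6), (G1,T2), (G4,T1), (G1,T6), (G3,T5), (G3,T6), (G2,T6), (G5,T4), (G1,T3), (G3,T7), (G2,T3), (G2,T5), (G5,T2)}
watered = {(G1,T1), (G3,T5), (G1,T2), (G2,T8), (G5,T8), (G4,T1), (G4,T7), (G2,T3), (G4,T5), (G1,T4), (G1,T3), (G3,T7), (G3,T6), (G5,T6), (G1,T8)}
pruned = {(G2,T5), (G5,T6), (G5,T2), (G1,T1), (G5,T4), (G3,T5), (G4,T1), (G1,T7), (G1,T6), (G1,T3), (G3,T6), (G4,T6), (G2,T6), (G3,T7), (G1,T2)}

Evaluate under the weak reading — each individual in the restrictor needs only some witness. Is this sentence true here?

False

"it" takes "a tree" as antecedent — a donkey pronoun bound across the clause boundary.
Weak reading: every gardener g with some planted-tree has at least one planted-tree t such that watered(g,t) ∧ pruned(g,t).
Per gardener: G1:✓  G2:✗  G3:✓  G4:✓  G5:✓
G2 has no witness among its planted-trees.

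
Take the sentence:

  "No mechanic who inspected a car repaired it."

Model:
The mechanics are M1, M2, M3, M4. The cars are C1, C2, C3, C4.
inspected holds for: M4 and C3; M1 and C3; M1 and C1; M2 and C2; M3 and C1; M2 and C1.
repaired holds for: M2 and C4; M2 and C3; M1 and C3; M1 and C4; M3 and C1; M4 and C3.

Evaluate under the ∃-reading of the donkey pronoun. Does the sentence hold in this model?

"it" takes "a car" as antecedent — a donkey pronoun bound across the clause boundary.
Truth condition: for no (m,c) with inspected(m,c) does repaired(m,c) hold.
Restrictor pairs — does the scope hold? (M1,C1):fails  (M1,C3):holds  (M2,C1):fails  (M2,C2):fails  (M3,C1):holds  (M4,C3):holds
Scope holds for 3 pair(s), so the sentence is false.

False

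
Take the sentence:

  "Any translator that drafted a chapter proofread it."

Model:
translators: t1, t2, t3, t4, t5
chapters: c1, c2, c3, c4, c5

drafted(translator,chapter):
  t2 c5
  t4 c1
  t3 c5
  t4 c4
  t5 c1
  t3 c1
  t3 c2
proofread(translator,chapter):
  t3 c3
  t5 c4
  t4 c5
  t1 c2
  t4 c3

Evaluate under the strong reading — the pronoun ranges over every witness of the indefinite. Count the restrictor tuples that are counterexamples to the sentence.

7

"it" takes "a chapter" as antecedent — a donkey pronoun bound across the clause boundary.
Strong reading: for every (t,c) with drafted(t,c), proofread(t,c).
Restrictor pairs: (t2,c5) ✗  (t3,c1) ✗  (t3,c2) ✗  (t3,c5) ✗  (t4,c1) ✗  (t4,c4) ✗  (t5,c1) ✗
Counterexamples (restrictor pairs failing the scope): 7.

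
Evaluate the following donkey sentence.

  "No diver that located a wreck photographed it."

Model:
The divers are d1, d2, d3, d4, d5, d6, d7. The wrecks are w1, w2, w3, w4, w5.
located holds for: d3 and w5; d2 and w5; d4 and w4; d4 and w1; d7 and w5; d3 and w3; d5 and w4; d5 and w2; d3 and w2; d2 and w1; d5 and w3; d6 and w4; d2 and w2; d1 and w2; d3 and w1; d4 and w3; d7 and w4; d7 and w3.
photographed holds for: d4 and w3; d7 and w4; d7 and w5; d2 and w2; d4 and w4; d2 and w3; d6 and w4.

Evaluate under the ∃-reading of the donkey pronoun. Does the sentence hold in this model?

"it" takes "a wreck" as antecedent — a donkey pronoun bound across the clause boundary.
Truth condition: for no (d,w) with located(d,w) does photographed(d,w) hold.
Restrictor pairs — does the scope hold? (d1,w2):fails  (d2,w1):fails  (d2,w2):holds  (d2,w5):fails  (d3,w1):fails  (d3,w2):fails  (d3,w3):fails  (d3,w5):fails  (d4,w1):fails  (d4,w3):holds  (d4,w4):holds  (d5,w2):fails  (d5,w3):fails  (d5,w4):fails  (d6,w4):holds  (d7,w3):fails  (d7,w4):holds  (d7,w5):holds
Scope holds for 6 pair(s), so the sentence is false.

False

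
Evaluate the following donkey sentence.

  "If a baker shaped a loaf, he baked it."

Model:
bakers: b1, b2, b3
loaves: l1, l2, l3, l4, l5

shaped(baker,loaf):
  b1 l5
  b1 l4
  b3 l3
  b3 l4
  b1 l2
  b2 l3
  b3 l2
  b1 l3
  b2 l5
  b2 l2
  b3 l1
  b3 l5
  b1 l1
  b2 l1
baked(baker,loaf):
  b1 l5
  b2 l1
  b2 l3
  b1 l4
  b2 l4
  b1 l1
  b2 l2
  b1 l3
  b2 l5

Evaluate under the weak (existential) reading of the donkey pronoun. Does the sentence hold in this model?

"it" takes "a loaf" as antecedent — a donkey pronoun bound across the clause boundary.
Weak reading: every baker b with some shaped-loaf has at least one shaped-loaf l such that baked(b,l).
Per baker: b1:✓  b2:✓  b3:✗
b3 has no witness among its shaped-loaves.

False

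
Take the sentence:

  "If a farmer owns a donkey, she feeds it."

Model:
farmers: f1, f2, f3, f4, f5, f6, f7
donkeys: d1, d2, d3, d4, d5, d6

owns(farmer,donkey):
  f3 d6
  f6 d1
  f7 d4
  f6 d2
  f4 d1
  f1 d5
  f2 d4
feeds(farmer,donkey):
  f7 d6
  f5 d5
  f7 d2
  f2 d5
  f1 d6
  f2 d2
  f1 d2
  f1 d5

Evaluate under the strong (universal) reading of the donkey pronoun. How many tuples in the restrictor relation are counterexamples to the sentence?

"it" takes "a donkey" as antecedent — a donkey pronoun bound across the clause boundary.
Strong reading: for every (f,d) with owns(f,d), feeds(f,d).
Restrictor pairs: (f1,d5) ✓  (f2,d4) ✗  (f3,d6) ✗  (f4,d1) ✗  (f6,d1) ✗  (f6,d2) ✗  (f7,d4) ✗
Counterexamples (restrictor pairs failing the scope): 6.

6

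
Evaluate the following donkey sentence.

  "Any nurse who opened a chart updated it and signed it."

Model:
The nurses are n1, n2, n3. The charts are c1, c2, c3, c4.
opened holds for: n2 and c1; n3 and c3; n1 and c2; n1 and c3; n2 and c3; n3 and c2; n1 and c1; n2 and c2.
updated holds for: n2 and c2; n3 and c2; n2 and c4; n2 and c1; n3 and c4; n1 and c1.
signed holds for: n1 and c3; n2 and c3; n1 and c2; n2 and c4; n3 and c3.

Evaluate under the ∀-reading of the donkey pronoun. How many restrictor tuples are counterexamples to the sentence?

8

"it" takes "a chart" as antecedent — a donkey pronoun bound across the clause boundary.
Strong reading: for every (n,c) with opened(n,c), updated(n,c) ∧ signed(n,c).
Restrictor pairs: (n1,c1) ✗  (n1,c2) ✗  (n1,c3) ✗  (n2,c1) ✗  (n2,c2) ✗  (n2,c3) ✗  (n3,c2) ✗  (n3,c3) ✗
Counterexamples (restrictor pairs failing the scope): 8.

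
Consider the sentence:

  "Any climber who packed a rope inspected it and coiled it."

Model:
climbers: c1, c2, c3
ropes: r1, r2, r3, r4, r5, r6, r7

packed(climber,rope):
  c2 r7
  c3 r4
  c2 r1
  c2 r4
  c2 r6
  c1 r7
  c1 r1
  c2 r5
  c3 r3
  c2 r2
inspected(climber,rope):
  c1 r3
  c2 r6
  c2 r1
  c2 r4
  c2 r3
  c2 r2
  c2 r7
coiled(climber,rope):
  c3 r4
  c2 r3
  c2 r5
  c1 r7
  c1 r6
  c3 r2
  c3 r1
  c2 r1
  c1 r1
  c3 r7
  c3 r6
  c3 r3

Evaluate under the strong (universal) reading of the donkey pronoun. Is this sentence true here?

False

"it" takes "a rope" as antecedent — a donkey pronoun bound across the clause boundary.
Strong reading: for every (c,r) with packed(c,r), inspected(c,r) ∧ coiled(c,r).
Restrictor pairs: (c1,r1) ✗  (c1,r7) ✗  (c2,r1) ✓  (c2,r2) ✗  (c2,r4) ✗  (c2,r5) ✗  (c2,r6) ✗  (c2,r7) ✗  (c3,r3) ✗  (c3,r4) ✗
Counterexample: (c1,r1) is in packed but fails the scope.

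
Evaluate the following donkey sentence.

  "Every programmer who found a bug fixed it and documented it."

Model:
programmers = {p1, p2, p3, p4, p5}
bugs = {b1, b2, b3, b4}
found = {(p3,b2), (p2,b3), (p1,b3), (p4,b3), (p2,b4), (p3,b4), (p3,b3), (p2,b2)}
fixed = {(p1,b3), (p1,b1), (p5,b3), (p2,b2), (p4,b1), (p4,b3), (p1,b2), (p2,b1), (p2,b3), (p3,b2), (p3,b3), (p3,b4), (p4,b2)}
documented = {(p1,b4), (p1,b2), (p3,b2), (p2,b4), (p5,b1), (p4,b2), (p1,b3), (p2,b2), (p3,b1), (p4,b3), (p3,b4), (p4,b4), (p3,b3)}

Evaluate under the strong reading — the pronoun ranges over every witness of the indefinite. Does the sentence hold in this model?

False

"it" takes "a bug" as antecedent — a donkey pronoun bound across the clause boundary.
Strong reading: for every (p,b) with found(p,b), fixed(p,b) ∧ documented(p,b).
Restrictor pairs: (p1,b3) ✓  (p2,b2) ✓  (p2,b3) ✗  (p2,b4) ✗  (p3,b2) ✓  (p3,b3) ✓  (p3,b4) ✓  (p4,b3) ✓
Counterexample: (p2,b3) is in found but fails the scope.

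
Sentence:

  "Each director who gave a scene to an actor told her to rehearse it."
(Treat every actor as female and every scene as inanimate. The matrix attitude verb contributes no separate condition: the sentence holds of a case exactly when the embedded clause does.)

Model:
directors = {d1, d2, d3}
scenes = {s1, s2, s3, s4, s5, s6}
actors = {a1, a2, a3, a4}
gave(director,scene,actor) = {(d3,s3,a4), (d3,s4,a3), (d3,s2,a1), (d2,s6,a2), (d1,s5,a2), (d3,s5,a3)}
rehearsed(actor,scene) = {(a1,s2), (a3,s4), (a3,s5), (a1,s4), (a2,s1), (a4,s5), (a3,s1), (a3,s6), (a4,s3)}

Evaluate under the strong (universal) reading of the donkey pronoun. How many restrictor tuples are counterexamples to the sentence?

2

"her" takes "an actor" as antecedent and "it" takes "a scene"; both are donkey pronouns co-varying with the restrictor.
Strong reading: for every (d,s,a) with gave(d,s,a), rehearsed(a,s).
Restrictor triples: (d1,s5,a2)→rehearsed(a2,s5) ✗  (d2,s6,a2)→rehearsed(a2,s6) ✗  (d3,s2,a1)→rehearsed(a1,s2) ✓  (d3,s3,a4)→rehearsed(a4,s3) ✓  (d3,s4,a3)→rehearsed(a3,s4) ✓  (d3,s5,a3)→rehearsed(a3,s5) ✓
Counterexamples (restrictor triples failing the scope): 2.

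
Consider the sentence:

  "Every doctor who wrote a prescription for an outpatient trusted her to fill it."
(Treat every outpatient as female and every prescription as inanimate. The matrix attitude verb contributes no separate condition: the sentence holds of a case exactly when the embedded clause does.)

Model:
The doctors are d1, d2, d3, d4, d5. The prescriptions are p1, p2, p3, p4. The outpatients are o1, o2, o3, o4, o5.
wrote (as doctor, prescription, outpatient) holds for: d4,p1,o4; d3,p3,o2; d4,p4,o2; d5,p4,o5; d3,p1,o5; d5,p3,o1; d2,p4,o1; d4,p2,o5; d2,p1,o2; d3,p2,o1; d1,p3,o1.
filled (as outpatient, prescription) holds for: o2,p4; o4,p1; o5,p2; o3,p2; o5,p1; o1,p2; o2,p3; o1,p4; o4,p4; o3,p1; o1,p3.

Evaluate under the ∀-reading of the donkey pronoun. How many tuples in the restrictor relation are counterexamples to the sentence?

"her" takes "an outpatient" as antecedent and "it" takes "a prescription"; both are donkey pronouns co-varying with the restrictor.
Strong reading: for every (d,p,o) with wrote(d,p,o), filled(o,p).
Restrictor triples: (d1,p3,o1)→filled(o1,p3) ✓  (d2,p1,o2)→filled(o2,p1) ✗  (d2,p4,o1)→filled(o1,p4) ✓  (d3,p1,o5)→filled(o5,p1) ✓  (d3,p2,o1)→filled(o1,p2) ✓  (d3,p3,o2)→filled(o2,p3) ✓  (d4,p1,o4)→filled(o4,p1) ✓  (d4,p2,o5)→filled(o5,p2) ✓  (d4,p4,o2)→filled(o2,p4) ✓  (d5,p3,o1)→filled(o1,p3) ✓  (d5,p4,o5)→filled(o5,p4) ✗
Counterexamples (restrictor triples failing the scope): 2.

2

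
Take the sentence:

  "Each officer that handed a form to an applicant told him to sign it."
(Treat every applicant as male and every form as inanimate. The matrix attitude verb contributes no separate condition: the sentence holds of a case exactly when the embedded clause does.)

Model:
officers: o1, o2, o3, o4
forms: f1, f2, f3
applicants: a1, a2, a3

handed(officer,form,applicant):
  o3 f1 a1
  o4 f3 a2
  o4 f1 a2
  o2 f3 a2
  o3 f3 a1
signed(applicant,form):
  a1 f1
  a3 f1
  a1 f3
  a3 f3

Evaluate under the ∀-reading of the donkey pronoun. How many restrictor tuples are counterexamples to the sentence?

3

"him" takes "an applicant" as antecedent and "it" takes "a form"; both are donkey pronouns co-varying with the restrictor.
Strong reading: for every (o,f,a) with handed(o,f,a), signed(a,f).
Restrictor triples: (o2,f3,a2)→signed(a2,f3) ✗  (o3,f1,a1)→signed(a1,f1) ✓  (o3,f3,a1)→signed(a1,f3) ✓  (o4,f1,a2)→signed(a2,f1) ✗  (o4,f3,a2)→signed(a2,f3) ✗
Counterexamples (restrictor triples failing the scope): 3.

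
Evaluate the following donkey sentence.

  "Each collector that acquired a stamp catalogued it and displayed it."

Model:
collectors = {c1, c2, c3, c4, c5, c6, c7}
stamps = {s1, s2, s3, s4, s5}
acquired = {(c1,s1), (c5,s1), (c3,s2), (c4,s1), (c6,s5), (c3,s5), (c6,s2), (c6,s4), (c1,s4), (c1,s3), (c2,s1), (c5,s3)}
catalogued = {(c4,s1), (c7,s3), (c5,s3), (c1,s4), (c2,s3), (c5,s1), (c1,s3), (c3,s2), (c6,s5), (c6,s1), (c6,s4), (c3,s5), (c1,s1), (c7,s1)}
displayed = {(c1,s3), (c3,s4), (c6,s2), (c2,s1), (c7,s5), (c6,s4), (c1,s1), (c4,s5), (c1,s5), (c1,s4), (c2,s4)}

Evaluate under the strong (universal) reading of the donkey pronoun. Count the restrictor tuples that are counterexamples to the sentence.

"it" takes "a stamp" as antecedent — a donkey pronoun bound across the clause boundary.
Strong reading: for every (c,s) with acquired(c,s), catalogued(c,s) ∧ displayed(c,s).
Restrictor pairs: (c1,s1) ✓  (c1,s3) ✓  (c1,s4) ✓  (c2,s1) ✗  (c3,s2) ✗  (c3,s5) ✗  (c4,s1) ✗  (c5,s1) ✗  (c5,s3) ✗  (c6,s2) ✗  (c6,s4) ✓  (c6,s5) ✗
Counterexamples (restrictor pairs failing the scope): 8.

8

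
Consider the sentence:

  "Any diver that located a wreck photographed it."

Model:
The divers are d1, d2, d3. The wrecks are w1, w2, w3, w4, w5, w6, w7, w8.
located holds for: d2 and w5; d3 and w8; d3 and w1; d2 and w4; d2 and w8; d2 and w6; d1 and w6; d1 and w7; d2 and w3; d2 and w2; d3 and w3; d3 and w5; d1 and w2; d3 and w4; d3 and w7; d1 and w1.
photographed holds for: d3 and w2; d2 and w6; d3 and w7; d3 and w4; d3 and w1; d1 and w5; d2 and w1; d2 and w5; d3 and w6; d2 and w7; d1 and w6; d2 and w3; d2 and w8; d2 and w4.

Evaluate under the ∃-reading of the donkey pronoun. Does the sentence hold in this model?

"it" takes "a wreck" as antecedent — a donkey pronoun bound across the clause boundary.
Weak reading: every diver d with some located-wreck has at least one located-wreck w such that photographed(d,w).
Per diver: d1:✓  d2:✓  d3:✓
Every diver in the restrictor has a witness.

True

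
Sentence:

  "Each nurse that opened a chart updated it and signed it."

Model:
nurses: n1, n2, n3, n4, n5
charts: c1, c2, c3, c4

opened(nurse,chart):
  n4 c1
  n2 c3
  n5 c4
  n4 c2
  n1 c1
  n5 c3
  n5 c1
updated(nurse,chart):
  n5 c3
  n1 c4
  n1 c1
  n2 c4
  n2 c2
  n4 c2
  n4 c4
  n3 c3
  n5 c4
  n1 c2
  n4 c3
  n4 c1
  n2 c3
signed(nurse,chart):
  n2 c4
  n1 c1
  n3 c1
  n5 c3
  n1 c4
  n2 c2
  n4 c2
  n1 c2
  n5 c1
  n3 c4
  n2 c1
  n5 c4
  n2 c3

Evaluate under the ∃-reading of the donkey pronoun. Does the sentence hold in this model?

True

"it" takes "a chart" as antecedent — a donkey pronoun bound across the clause boundary.
Weak reading: every nurse n with some opened-chart has at least one opened-chart c such that updated(n,c) ∧ signed(n,c).
Per nurse: n1:✓  n2:✓  n4:✓  n5:✓
Every nurse in the restrictor has a witness.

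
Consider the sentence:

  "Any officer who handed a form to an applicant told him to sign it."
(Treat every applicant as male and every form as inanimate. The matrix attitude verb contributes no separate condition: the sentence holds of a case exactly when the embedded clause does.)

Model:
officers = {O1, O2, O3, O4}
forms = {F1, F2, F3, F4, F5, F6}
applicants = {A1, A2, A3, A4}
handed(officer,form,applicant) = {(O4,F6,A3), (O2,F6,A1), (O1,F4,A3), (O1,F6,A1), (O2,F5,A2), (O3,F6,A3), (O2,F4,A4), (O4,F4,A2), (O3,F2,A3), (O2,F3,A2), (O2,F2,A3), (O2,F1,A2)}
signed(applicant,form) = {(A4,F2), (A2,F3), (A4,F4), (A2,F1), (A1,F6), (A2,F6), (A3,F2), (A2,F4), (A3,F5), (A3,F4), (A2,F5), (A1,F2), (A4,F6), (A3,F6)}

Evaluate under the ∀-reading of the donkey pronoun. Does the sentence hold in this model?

"him" takes "an applicant" as antecedent and "it" takes "a form"; both are donkey pronouns co-varying with the restrictor.
Strong reading: for every (o,f,a) with handed(o,f,a), signed(a,f).
Restrictor triples: (O1,F4,A3)→signed(A3,F4) ✓  (O1,F6,A1)→signed(A1,F6) ✓  (O2,F1,A2)→signed(A2,F1) ✓  (O2,F2,A3)→signed(A3,F2) ✓  (O2,F3,A2)→signed(A2,F3) ✓  (O2,F4,A4)→signed(A4,F4) ✓  (O2,F5,A2)→signed(A2,F5) ✓  (O2,F6,A1)→signed(A1,F6) ✓  (O3,F2,A3)→signed(A3,F2) ✓  (O3,F6,A3)→signed(A3,F6) ✓  (O4,F4,A2)→signed(A2,F4) ✓  (O4,F6,A3)→signed(A3,F6) ✓
Every restrictor triple satisfies the scope.

True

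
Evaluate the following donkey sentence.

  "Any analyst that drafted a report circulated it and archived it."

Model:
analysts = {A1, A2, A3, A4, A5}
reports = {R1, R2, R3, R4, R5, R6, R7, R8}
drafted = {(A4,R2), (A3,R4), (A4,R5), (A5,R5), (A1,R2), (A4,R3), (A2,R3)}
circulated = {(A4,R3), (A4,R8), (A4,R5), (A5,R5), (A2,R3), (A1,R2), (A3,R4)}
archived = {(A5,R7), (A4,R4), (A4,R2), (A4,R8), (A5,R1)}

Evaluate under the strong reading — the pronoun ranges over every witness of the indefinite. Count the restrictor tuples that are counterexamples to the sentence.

"it" takes "a report" as antecedent — a donkey pronoun bound across the clause boundary.
Strong reading: for every (a,r) with drafted(a,r), circulated(a,r) ∧ archived(a,r).
Restrictor pairs: (A1,R2) ✗  (A2,R3) ✗  (A3,R4) ✗  (A4,R2) ✗  (A4,R3) ✗  (A4,R5) ✗  (A5,R5) ✗
Counterexamples (restrictor pairs failing the scope): 7.

7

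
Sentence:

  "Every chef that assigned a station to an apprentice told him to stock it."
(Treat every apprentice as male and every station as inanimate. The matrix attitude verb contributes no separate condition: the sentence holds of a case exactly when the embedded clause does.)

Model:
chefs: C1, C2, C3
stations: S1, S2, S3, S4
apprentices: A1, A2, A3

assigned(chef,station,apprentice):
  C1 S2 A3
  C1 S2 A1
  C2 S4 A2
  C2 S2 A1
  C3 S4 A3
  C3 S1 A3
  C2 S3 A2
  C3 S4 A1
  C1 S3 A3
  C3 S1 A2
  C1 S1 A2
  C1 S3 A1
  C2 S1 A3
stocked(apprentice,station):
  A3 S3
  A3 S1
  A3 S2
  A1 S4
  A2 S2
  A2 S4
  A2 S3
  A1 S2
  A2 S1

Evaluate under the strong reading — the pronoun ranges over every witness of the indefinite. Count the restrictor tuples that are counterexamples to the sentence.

2

"him" takes "an apprentice" as antecedent and "it" takes "a station"; both are donkey pronouns co-varying with the restrictor.
Strong reading: for every (c,s,a) with assigned(c,s,a), stocked(a,s).
Restrictor triples: (C1,S1,A2)→stocked(A2,S1) ✓  (C1,S2,A1)→stocked(A1,S2) ✓  (C1,S2,A3)→stocked(A3,S2) ✓  (C1,S3,A1)→stocked(A1,S3) ✗  (C1,S3,A3)→stocked(A3,S3) ✓  (C2,S1,A3)→stocked(A3,S1) ✓  (C2,S2,A1)→stocked(A1,S2) ✓  (C2,S3,A2)→stocked(A2,S3) ✓  (C2,S4,A2)→stocked(A2,S4) ✓  (C3,S1,A2)→stocked(A2,S1) ✓  (C3,S1,A3)→stocked(A3,S1) ✓  (C3,S4,A1)→stocked(A1,S4) ✓  (C3,S4,A3)→stocked(A3,S4) ✗
Counterexamples (restrictor triples failing the scope): 2.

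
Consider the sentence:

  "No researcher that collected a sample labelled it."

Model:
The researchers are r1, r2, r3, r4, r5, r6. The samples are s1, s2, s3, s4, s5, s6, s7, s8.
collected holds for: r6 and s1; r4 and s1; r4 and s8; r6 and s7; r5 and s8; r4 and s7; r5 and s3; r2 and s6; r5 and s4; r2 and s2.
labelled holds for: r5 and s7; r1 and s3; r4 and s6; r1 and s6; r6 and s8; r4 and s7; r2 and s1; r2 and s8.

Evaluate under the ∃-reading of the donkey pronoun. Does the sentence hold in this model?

"it" takes "a sample" as antecedent — a donkey pronoun bound across the clause boundary.
Truth condition: for no (r,s) with collected(r,s) does labelled(r,s) hold.
Restrictor pairs — does the scope hold? (r2,s2):fails  (r2,s6):fails  (r4,s1):fails  (r4,s7):holds  (r4,s8):fails  (r5,s3):fails  (r5,s4):fails  (r5,s8):fails  (r6,s1):fails  (r6,s7):fails
Scope holds for 1 pair(s), so the sentence is false.

False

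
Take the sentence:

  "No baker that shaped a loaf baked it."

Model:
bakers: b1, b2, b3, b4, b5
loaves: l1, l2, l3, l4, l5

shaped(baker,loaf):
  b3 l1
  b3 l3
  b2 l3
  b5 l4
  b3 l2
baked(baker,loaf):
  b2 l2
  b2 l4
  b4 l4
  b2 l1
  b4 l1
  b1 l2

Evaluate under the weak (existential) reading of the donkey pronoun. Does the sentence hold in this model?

True

"it" takes "a loaf" as antecedent — a donkey pronoun bound across the clause boundary.
Truth condition: for no (b,l) with shaped(b,l) does baked(b,l) hold.
Restrictor pairs — does the scope hold? (b2,l3):fails  (b3,l1):fails  (b3,l2):fails  (b3,l3):fails  (b5,l4):fails
Scope holds for no restrictor pair, so the sentence is true.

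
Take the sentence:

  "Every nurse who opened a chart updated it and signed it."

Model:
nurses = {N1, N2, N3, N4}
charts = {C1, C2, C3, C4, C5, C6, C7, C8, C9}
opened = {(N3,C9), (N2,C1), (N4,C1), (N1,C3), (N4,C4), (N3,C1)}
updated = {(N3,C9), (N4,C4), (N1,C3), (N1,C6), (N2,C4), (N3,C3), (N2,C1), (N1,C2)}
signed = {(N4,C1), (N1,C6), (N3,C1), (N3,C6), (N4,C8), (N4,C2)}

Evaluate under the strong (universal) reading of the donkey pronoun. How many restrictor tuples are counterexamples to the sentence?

"it" takes "a chart" as antecedent — a donkey pronoun bound across the clause boundary.
Strong reading: for every (n,c) with opened(n,c), updated(n,c) ∧ signed(n,c).
Restrictor pairs: (N1,C3) ✗  (N2,C1) ✗  (N3,C1) ✗  (N3,C9) ✗  (N4,C1) ✗  (N4,C4) ✗
Counterexamples (restrictor pairs failing the scope): 6.

6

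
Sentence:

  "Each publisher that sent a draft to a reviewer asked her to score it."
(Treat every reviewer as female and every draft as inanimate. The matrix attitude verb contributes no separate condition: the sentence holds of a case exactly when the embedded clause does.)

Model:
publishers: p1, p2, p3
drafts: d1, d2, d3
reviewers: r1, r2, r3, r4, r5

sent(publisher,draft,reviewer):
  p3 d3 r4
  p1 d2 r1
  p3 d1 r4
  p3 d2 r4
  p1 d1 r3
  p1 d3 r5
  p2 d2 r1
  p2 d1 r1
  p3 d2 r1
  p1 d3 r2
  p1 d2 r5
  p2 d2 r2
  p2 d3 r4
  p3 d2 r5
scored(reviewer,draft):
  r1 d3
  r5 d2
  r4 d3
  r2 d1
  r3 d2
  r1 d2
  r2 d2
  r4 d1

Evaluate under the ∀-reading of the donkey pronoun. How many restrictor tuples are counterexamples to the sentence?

5

"her" takes "a reviewer" as antecedent and "it" takes "a draft"; both are donkey pronouns co-varying with the restrictor.
Strong reading: for every (p,d,r) with sent(p,d,r), scored(r,d).
Restrictor triples: (p1,d1,r3)→scored(r3,d1) ✗  (p1,d2,r1)→scored(r1,d2) ✓  (p1,d2,r5)→scored(r5,d2) ✓  (p1,d3,r2)→scored(r2,d3) ✗  (p1,d3,r5)→scored(r5,d3) ✗  (p2,d1,r1)→scored(r1,d1) ✗  (p2,d2,r1)→scored(r1,d2) ✓  (p2,d2,r2)→scored(r2,d2) ✓  (p2,d3,r4)→scored(r4,d3) ✓  (p3,d1,r4)→scored(r4,d1) ✓  (p3,d2,r1)→scored(r1,d2) ✓  (p3,d2,r4)→scored(r4,d2) ✗  (p3,d2,r5)→scored(r5,d2) ✓  (p3,d3,r4)→scored(r4,d3) ✓
Counterexamples (restrictor triples failing the scope): 5.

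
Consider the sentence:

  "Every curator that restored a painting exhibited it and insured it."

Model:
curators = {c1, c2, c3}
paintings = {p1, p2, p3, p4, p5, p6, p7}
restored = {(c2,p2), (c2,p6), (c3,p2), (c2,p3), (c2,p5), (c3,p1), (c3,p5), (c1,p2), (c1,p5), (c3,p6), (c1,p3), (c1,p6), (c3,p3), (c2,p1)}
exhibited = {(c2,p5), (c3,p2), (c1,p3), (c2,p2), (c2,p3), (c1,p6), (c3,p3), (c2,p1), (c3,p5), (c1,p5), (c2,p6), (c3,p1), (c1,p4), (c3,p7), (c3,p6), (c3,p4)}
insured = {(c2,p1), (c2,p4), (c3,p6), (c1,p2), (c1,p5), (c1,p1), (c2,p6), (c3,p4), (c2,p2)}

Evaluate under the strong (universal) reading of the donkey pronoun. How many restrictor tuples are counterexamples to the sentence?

9

"it" takes "a painting" as antecedent — a donkey pronoun bound across the clause boundary.
Strong reading: for every (c,p) with restored(c,p), exhibited(c,p) ∧ insured(c,p).
Restrictor pairs: (c1,p2) ✗  (c1,p3) ✗  (c1,p5) ✓  (c1,p6) ✗  (c2,p1) ✓  (c2,p2) ✓  (c2,p3) ✗  (c2,p5) ✗  (c2,p6) ✓  (c3,p1) ✗  (c3,p2) ✗  (c3,p3) ✗  (c3,p5) ✗  (c3,p6) ✓
Counterexamples (restrictor pairs failing the scope): 9.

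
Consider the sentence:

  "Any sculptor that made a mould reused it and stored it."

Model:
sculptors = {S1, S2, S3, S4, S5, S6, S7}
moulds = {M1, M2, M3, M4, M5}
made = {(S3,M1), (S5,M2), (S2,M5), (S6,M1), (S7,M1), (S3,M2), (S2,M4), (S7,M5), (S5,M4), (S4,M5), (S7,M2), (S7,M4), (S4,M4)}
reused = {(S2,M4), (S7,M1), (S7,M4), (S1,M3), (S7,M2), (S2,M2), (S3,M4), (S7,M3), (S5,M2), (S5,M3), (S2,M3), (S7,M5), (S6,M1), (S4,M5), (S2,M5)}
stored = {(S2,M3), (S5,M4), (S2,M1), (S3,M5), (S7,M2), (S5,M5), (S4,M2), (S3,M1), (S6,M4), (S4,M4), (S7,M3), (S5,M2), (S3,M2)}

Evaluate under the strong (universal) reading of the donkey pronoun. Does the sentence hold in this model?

"it" takes "a mould" as antecedent — a donkey pronoun bound across the clause boundary.
Strong reading: for every (s,m) with made(s,m), reused(s,m) ∧ stored(s,m).
Restrictor pairs: (S2,M4) ✗  (S2,M5) ✗  (S3,M1) ✗  (S3,M2) ✗  (S4,M4) ✗  (S4,M5) ✗  (S5,M2) ✓  (S5,M4) ✗  (S6,M1) ✗  (S7,M1) ✗  (S7,M2) ✓  (S7,M4) ✗  (S7,M5) ✗
Counterexample: (S2,M4) is in made but fails the scope.

False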